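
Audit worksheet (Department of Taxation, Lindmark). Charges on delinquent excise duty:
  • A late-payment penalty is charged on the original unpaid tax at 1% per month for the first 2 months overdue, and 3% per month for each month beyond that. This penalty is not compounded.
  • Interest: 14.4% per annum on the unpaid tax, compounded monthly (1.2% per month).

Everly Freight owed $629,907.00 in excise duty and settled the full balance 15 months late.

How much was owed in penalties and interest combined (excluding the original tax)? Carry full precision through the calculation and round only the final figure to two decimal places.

$381,682.89

Penalty, months 1–2: 2 × 1% × $629,907.00 = $12,598.14
Penalty, months 3–15: 13 × 3% × $629,907.00 = $245,663.73
Interest: $629,907.00 × ((1 + 0.012)^15 − 1) = $629,907.00 × 0.1959353… = $123,421.0215…
Penalties + interest = $258,261.8700 + $123,421.0215… = $381,682.89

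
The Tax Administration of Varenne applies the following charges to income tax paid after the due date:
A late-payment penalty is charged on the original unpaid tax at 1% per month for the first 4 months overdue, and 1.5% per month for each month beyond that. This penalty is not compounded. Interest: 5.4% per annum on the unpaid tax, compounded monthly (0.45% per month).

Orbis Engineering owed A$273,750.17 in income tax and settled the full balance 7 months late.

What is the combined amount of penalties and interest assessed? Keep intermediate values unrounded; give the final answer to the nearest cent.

Penalty, months 1–4: 4 × 1% × A$273,750.17 = A$10,950.01…
Penalty, months 5–7: 3 × 1.5% × A$273,750.17 = A$12,318.76…
Interest: A$273,750.17 × ((1 + 0.0045)^7 − 1) = A$273,750.17 × 0.0319285… = A$8,740.4196…
Penalties + interest = A$23,268.7645… + A$8,740.4196… = A$32,009.18

A$32,009.18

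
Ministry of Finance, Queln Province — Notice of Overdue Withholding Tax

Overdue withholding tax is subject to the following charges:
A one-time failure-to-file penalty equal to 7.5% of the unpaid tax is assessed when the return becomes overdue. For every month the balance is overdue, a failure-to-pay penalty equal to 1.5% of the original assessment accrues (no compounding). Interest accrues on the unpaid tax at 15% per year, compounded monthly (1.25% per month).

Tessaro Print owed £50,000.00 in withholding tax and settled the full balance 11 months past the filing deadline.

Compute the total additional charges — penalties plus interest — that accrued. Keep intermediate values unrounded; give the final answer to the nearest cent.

Failure-to-file penalty: 7.5% × £50,000.00 = £3,750.00
Failure-to-pay penalty = 1.5% × £50,000.00 × 11 mo = £8,250.00
Interest: £50,000.00 × ((1 + 0.0125)^11 − 1) = £50,000.00 × 0.1464242… = £7,321.2108…
Penalties + interest = £12,000.0000 + £7,321.2108… = £19,321.21

£19,321.21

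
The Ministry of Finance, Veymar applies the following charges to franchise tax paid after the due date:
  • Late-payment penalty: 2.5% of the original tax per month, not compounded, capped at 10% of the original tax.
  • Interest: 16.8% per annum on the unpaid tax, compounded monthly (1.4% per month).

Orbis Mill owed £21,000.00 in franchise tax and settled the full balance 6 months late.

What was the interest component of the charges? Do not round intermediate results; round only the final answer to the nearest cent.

£1,826.90

Interest: £21,000.00 × ((1 + 0.014)^6 − 1) = £21,000.00 × 0.0869955… = £1,826.9046…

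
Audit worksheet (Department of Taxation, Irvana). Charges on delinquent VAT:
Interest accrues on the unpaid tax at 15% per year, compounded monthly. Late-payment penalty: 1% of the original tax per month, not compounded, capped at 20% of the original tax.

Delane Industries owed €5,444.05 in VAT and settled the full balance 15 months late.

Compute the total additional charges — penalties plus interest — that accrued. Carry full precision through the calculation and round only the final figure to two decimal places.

€1,931.71

Penalty: 15 × 1% × €5,444.05 = €816.61… (below the 20% cap of €1,088.81)
Interest (15%/yr ÷ 12 = 1.25%/month): €5,444.05 × ((1 + 0.0125)^15 − 1) = €1,115.1003…
Penalties + interest = €816.6075 + €1,115.1003… = €1,931.71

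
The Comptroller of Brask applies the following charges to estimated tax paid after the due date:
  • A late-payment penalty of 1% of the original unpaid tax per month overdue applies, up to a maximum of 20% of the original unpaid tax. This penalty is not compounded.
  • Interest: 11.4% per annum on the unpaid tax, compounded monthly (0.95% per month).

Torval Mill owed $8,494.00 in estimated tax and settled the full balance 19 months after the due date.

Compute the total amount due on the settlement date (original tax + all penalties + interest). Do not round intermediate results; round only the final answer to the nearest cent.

$11,779.45

Penalty: 19 × 1% × $8,494.00 = $1,613.86 (below the 20% cap of $1,698.80)
Interest: $8,494.00 × ((1 + 0.0095)^19 − 1) = $8,494.00 × 0.1967960… = $1,671.5855…
Total = $8,494.00 + $1,613.8600 + $1,671.5855… = $11,779.45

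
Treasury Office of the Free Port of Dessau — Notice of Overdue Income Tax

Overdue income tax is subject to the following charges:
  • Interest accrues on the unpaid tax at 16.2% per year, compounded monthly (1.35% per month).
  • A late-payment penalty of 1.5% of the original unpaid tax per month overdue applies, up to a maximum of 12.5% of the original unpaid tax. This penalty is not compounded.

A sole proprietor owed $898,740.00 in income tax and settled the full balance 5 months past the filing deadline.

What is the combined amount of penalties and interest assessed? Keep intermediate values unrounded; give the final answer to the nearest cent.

$129,730.67

Penalty: 5 × 1.5% × $898,740.00 = $67,405.50 (below the 12.5% cap of $112,342.50)
Interest: $898,740.00 × ((1 + 0.0135)^5 − 1) = $898,740.00 × 0.0693473… = $62,325.1657…
Penalties + interest = $67,405.5000 + $62,325.1657… = $129,730.67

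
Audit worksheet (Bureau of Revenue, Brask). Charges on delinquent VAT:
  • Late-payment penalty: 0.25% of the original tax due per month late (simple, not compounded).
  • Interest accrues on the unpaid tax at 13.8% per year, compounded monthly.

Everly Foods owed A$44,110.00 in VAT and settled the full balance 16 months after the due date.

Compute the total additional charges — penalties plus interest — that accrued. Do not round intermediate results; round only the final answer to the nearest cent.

Late-payment penalty = 0.25% × A$44,110.00 × 16 mo = A$1,764.40
Interest (13.8%/yr ÷ 12 = 1.15%/month): A$44,110.00 × ((1 + 0.0115)^16 − 1) = A$8,855.2774…
Penalties + interest = A$1,764.4000 + A$8,855.2774… = A$10,619.68

A$10,619.68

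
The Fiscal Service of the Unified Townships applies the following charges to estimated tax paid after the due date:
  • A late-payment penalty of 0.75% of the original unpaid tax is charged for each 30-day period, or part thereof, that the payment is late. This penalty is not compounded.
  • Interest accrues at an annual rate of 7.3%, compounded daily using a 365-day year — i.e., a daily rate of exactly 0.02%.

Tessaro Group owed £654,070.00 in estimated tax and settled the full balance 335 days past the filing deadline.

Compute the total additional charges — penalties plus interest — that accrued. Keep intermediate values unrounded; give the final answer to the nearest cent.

Penalty periods: ⌈335/30⌉ = 12; penalty = 12 × 0.75% × £654,070.00 = £58,866.30
Interest: £654,070.00 × ((1 + 0.0002)^335 − 1) = £654,070.00 × 0.06928831… = £45,319.4081…
Penalties + interest = £58,866.3000 + £45,319.4081… = £104,185.71

£104,185.71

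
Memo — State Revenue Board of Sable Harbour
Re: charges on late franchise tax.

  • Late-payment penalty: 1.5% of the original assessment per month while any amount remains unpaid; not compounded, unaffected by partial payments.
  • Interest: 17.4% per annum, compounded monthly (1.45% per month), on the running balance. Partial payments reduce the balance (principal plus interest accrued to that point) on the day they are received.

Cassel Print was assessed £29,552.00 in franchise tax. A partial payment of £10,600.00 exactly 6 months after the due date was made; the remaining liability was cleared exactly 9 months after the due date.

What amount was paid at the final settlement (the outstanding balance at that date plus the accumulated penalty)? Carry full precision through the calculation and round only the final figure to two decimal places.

Balance at month 6: £29,552.0000 × (1 + 0.0145)^6 = £32,218.0452…
After £10,600.00 payment: £32,218.0452… − £10,600.00 = £21,618.0452…
Balance at month 9: £21,618.0452… × (1 + 0.0145)^3 = £22,572.1316…
Penalty: 9 × 1.5% × £29,552.00 = £3,989.52
Final settlement = outstanding balance + penalty = £22,572.1316… + £3,989.52 = £26,561.65

£26,561.65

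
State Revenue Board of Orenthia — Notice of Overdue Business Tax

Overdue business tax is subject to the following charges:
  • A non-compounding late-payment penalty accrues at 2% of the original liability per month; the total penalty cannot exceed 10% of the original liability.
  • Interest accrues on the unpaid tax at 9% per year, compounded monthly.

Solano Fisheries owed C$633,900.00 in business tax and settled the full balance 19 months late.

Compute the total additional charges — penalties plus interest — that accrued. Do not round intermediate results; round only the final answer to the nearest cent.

C$160,085.16

Penalty (uncapped): 19 × 2% × C$633,900.00 = C$240,882.00; cap = 10% × C$633,900.00 = C$63,390.00 → penalty = C$63,390.00
Interest (9%/yr ÷ 12 = 0.75%/month): C$633,900.00 × ((1 + 0.0075)^19 − 1) = C$96,695.1641…
Penalties + interest = C$63,390.0000 + C$96,695.1641… = C$160,085.16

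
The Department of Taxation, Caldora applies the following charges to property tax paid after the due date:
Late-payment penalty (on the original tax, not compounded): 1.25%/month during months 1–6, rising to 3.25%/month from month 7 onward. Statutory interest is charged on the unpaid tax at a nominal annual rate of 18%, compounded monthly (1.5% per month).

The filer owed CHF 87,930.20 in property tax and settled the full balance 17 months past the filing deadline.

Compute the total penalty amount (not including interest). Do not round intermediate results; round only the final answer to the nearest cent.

Penalty, months 1–6: 6 × 1.25% × CHF 87,930.20 = CHF 6,594.77…
Penalty, months 7–17: 11 × 3.25% × CHF 87,930.20 = CHF 31,435.05…
Total penalty = CHF 6,594.77… + CHF 31,435.05… = CHF 38,029.81

CHF 38,029.81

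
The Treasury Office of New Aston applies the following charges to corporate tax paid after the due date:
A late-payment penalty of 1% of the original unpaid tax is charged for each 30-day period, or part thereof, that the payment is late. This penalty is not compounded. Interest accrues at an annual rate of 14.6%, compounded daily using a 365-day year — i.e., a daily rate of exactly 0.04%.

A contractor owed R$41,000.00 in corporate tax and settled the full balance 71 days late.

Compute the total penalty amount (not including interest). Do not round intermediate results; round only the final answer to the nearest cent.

R$1,230.00

Penalty periods: ⌈71/30⌉ = 3; penalty = 3 × 1% × R$41,000.00 = R$1,230.00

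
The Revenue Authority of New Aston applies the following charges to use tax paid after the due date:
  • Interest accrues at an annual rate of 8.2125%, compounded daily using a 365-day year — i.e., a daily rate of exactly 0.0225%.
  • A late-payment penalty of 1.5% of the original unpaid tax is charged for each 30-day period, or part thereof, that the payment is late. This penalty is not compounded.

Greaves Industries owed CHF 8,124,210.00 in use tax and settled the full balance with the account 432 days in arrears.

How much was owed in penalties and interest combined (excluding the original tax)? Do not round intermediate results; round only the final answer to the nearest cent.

Penalty periods: ⌈432/30⌉ = 15; penalty = 15 × 1.5% × CHF 8,124,210.00 = CHF 1,827,947.25
Interest: CHF 8,124,210.00 × ((1 + 0.000225)^432 − 1) = CHF 8,124,210.00 × 0.10206872… = CHF 829,227.7023…
Penalties + interest = CHF 1,827,947.2500 + CHF 829,227.7023… = CHF 2,657,174.95

CHF 2,657,174.95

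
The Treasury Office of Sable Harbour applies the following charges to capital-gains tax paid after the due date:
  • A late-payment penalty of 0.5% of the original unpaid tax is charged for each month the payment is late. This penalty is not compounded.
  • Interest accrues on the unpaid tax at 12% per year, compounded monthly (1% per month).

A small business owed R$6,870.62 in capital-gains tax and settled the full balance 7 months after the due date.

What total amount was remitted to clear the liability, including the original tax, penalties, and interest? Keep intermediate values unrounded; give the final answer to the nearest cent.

Late-payment penalty = 0.5% × R$6,870.62 × 7 mo = R$240.47…
Interest: R$6,870.62 × ((1 + 0.01)^7 − 1) = R$6,870.62 × 0.0721354… = R$495.6146…
Total = R$6,870.62 + R$240.4717 + R$495.6146… = R$7,606.71

R$7,606.71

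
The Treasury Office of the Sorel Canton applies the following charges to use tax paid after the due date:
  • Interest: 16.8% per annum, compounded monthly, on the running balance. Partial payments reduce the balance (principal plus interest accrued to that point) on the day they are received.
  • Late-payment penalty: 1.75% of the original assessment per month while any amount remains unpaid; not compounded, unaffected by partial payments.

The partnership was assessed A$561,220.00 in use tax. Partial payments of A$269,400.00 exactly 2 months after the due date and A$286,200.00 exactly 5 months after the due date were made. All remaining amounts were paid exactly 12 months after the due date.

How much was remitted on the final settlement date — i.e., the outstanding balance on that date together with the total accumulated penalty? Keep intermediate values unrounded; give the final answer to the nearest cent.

Monthly rate = 16.8% ÷ 12 = 1.4%
Balance at month 2: A$561,220.0000 × (1 + 0.014)^2 = A$577,044.1591…
After A$269,400.00 payment: A$577,044.1591… − A$269,400.00 = A$307,644.1591…
Balance at month 5: A$307,644.1591… × (1 + 0.014)^3 = A$320,746.9527…
After A$286,200.00 payment: A$320,746.9527… − A$286,200.00 = A$34,546.9527…
Balance at month 12: A$34,546.9527… × (1 + 0.014)^7 = A$38,078.1141…
Penalty: 12 × 1.75% × A$561,220.00 = A$117,856.20
Final settlement = outstanding balance + penalty = A$38,078.1141… + A$117,856.20 = A$155,934.31

A$155,934.31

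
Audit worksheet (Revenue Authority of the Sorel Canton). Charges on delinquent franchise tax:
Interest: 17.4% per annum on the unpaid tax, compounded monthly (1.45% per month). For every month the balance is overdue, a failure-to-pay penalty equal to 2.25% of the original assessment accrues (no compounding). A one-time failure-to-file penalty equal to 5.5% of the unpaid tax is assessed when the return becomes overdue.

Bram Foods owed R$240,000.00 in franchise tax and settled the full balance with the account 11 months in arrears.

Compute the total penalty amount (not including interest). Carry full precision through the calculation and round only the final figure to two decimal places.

R$72,600.00

Failure-to-file penalty: 5.5% × R$240,000.00 = R$13,200.00
Failure-to-pay penalty = 2.25% × R$240,000.00 × 11 mo = R$59,400.00
Total penalty = R$13,200.00 + R$59,400.00 = R$72,600.00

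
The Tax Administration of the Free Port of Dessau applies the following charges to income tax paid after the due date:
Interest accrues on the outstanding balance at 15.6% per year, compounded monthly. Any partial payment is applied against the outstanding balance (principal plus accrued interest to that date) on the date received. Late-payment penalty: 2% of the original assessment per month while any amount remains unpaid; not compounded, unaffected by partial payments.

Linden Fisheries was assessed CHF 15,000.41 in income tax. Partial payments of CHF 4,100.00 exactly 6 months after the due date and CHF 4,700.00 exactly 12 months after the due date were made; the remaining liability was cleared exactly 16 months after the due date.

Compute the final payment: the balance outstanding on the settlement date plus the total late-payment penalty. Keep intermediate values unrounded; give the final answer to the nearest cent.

CHF 13,629.60

Monthly rate = 15.6% ÷ 12 = 1.3%
Balance at month 6: CHF 15,000.4100 × (1 + 0.013)^6 = CHF 16,209.1336…
After CHF 4,100.00 payment: CHF 16,209.1336… − CHF 4,100.00 = CHF 12,109.1336…
Balance at month 12: CHF 12,109.1336… × (1 + 0.013)^6 = CHF 13,084.8800…
After CHF 4,700.00 payment: CHF 13,084.8800… − CHF 4,700.00 = CHF 8,384.8800…
Balance at month 16: CHF 8,384.8800… × (1 + 0.013)^4 = CHF 8,829.4699…
Penalty: 16 × 2% × CHF 15,000.41 = CHF 4,800.13…
Final settlement = outstanding balance + penalty = CHF 8,829.4699… + CHF 4,800.13… = CHF 13,629.60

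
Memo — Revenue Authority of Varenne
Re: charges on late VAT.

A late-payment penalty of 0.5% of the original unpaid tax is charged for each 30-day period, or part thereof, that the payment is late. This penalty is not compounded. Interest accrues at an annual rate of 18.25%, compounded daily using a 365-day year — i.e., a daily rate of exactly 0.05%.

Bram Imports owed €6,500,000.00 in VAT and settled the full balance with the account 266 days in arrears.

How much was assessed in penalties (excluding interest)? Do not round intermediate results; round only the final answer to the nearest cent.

Penalty periods: ⌈266/30⌉ = 9; penalty = 9 × 0.5% × €6,500,000.00 = €292,500.00

€292,500.00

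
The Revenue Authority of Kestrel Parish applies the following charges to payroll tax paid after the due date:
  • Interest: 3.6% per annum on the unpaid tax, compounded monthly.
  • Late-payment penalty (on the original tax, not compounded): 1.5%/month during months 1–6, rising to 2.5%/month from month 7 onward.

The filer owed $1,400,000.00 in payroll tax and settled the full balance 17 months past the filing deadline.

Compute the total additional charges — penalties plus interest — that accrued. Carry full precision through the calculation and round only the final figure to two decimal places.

Penalty, months 1–6: 6 × 1.5% × $1,400,000.00 = $126,000.00
Penalty, months 7–17: 11 × 2.5% × $1,400,000.00 = $385,000.00
Interest (3.6%/yr ÷ 12 = 0.3%/month): $1,400,000.00 × ((1 + 0.003)^17 − 1) = $73,139.5760…
Penalties + interest = $511,000.0000 + $73,139.5760… = $584,139.58

$584,139.58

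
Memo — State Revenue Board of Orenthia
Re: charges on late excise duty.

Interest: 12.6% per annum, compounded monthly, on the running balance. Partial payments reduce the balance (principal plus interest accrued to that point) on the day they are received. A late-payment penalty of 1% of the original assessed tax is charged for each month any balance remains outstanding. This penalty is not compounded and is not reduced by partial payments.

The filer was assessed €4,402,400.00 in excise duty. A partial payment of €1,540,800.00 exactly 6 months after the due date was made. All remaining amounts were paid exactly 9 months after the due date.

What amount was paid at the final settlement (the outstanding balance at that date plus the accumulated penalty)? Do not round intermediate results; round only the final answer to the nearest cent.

€3,642,704.23

Monthly rate = 12.6% ÷ 12 = 1.05%
Balance at month 6: €4,402,400.0000 × (1 + 0.0105)^6 = €4,687,134.4016…
After €1,540,800.00 payment: €4,687,134.4016… − €1,540,800.00 = €3,146,334.4016…
Balance at month 9: €3,146,334.4016… × (1 + 0.0105)^3 = €3,246,488.2276…
Penalty: 9 × 1% × €4,402,400.00 = €396,216.00
Final settlement = outstanding balance + penalty = €3,246,488.2276… + €396,216.00 = €3,642,704.23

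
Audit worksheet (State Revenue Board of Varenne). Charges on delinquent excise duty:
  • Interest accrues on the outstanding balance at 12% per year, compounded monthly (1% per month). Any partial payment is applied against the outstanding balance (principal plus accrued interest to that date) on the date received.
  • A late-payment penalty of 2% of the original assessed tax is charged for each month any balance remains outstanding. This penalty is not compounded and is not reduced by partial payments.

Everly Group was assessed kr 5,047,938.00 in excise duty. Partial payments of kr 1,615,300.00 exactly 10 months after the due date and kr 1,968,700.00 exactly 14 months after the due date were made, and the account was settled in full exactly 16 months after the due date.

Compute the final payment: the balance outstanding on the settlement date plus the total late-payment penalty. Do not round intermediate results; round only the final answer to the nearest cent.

Balance at month 10: kr 5,047,938.0000 × (1 + 0.01)^10 = kr 5,576,064.0025…
After kr 1,615,300.00 payment: kr 5,576,064.0025… − kr 1,615,300.00 = kr 3,960,764.0025…
Balance at month 14: kr 3,960,764.0025… × (1 + 0.01)^4 = kr 4,121,586.9037…
After kr 1,968,700.00 payment: kr 4,121,586.9037… − kr 1,968,700.00 = kr 2,152,886.9037…
Balance at month 16: kr 2,152,886.9037… × (1 + 0.01)^2 = kr 2,196,159.9304…
Penalty: 16 × 2% × kr 5,047,938.00 = kr 1,615,340.16
Final settlement = outstanding balance + penalty = kr 2,196,159.9304… + kr 1,615,340.16 = kr 3,811,500.09

kr 3,811,500.09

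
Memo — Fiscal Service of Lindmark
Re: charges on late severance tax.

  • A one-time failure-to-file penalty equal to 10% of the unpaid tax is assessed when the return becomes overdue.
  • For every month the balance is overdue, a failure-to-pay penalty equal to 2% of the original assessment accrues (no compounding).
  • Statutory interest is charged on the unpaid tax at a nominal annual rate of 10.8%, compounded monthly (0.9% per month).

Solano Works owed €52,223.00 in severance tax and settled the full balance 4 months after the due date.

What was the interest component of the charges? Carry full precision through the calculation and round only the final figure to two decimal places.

Interest: €52,223.00 × ((1 + 0.009)^4 − 1) = €52,223.00 × 0.0364889… = €1,905.5610…

€1,905.56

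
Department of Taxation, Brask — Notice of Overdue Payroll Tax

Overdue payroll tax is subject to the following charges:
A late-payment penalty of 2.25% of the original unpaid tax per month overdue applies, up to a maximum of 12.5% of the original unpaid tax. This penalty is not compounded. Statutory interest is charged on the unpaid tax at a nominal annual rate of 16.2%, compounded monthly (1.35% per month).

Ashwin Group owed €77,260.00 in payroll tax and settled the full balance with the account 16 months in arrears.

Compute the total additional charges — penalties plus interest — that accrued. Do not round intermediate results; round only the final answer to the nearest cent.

Penalty (uncapped): 16 × 2.25% × €77,260.00 = €27,813.60; cap = 12.5% × €77,260.00 = €9,657.50 → penalty = €9,657.50
Interest: €77,260.00 × ((1 + 0.0135)^16 − 1) = €77,260.00 × 0.2393103… = €18,489.1114…
Penalties + interest = €9,657.5000 + €18,489.1114… = €28,146.61

€28,146.61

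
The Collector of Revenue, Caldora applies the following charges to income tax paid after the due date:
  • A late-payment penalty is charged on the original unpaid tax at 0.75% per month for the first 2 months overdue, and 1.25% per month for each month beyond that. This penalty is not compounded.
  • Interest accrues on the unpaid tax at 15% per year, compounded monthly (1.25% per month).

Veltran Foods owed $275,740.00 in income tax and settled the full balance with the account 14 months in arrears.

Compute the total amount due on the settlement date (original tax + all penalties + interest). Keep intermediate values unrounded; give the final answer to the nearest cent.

$373,615.22

Penalty, months 1–2: 2 × 0.75% × $275,740.00 = $4,136.10
Penalty, months 3–14: 12 × 1.25% × $275,740.00 = $41,361.00
Interest: $275,740.00 × ((1 + 0.0125)^14 − 1) = $275,740.00 × 0.1899547… = $52,378.1224…
Total = $275,740.00 + $45,497.1000 + $52,378.1224… = $373,615.22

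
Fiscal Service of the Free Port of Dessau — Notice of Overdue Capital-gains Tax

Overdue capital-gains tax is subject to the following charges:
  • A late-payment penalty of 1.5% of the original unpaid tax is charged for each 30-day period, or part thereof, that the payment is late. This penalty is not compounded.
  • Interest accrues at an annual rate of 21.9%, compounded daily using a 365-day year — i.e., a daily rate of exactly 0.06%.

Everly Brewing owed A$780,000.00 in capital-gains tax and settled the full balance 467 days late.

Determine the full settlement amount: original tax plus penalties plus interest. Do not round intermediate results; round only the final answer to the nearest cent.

A$1,219,360.95

Penalty periods: ⌈467/30⌉ = 16; penalty = 16 × 1.5% × A$780,000.00 = A$187,200.00
Interest: A$780,000.00 × ((1 + 0.0006)^467 − 1) = A$780,000.00 × 0.32328327… = A$252,160.9501…
Total = A$780,000.00 + A$187,200.0000 + A$252,160.9501… = A$1,219,360.95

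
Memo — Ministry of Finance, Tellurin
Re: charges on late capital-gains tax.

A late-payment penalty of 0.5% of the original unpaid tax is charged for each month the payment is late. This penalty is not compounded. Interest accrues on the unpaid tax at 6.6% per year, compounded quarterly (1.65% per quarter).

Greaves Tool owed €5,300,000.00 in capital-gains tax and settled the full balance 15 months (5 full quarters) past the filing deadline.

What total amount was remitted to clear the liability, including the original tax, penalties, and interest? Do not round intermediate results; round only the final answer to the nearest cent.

€6,149,419.30

Late-payment penalty = 0.5% × €5,300,000.00 × 15 mo = €397,500.00
Interest: €5,300,000.00 × ((1 + 0.0165)^5 − 1) = €5,300,000.00 × 0.0852678… = €451,919.3033…
Total = €5,300,000.00 + €397,500.0000 + €451,919.3033… = €6,149,419.30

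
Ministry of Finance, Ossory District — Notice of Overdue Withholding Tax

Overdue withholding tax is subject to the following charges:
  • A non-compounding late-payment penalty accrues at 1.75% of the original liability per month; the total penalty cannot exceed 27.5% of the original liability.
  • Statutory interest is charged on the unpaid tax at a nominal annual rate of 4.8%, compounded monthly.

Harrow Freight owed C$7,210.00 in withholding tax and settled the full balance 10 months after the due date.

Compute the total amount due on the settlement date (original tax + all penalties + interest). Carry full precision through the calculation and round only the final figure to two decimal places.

Penalty: 10 × 1.75% × C$7,210.00 = C$1,261.75 (below the 27.5% cap of C$1,982.75)
Interest (4.8%/yr ÷ 12 = 0.4%/month): C$7,210.00 × ((1 + 0.004)^10 − 1) = C$293.6470…
Total = C$7,210.00 + C$1,261.7500 + C$293.6470… = C$8,765.40

C$8,765.40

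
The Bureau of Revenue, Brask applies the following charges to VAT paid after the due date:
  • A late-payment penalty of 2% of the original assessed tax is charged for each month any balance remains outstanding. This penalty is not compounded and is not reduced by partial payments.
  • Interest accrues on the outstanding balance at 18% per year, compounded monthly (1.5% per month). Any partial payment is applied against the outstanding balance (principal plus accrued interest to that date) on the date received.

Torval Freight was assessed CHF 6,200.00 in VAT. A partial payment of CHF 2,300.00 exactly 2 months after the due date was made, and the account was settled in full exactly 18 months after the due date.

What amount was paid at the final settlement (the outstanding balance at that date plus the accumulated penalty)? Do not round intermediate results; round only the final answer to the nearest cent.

Balance at month 2: CHF 6,200.0000 × (1 + 0.015)^2 = CHF 6,387.3950
After CHF 2,300.00 payment: CHF 6,387.3950 − CHF 2,300.00 = CHF 4,087.3950
Balance at month 18: CHF 4,087.3950 × (1 + 0.015)^16 = CHF 5,186.8452…
Penalty: 18 × 2% × CHF 6,200.00 = CHF 2,232.00
Final settlement = outstanding balance + penalty = CHF 5,186.8452… + CHF 2,232.00 = CHF 7,418.85

CHF 7,418.85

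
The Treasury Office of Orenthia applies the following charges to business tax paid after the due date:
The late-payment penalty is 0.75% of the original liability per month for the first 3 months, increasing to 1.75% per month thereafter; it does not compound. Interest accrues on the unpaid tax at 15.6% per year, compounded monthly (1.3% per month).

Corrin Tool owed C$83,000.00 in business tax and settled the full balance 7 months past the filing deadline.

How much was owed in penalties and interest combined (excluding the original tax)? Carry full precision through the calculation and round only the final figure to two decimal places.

C$15,531.53

Penalty, months 1–3: 3 × 0.75% × C$83,000.00 = C$1,867.50
Penalty, months 4–7: 4 × 1.75% × C$83,000.00 = C$5,810.00
Interest: C$83,000.00 × ((1 + 0.013)^7 − 1) = C$83,000.00 × 0.0946269… = C$7,854.0329…
Penalties + interest = C$7,677.5000 + C$7,854.0329… = C$15,531.53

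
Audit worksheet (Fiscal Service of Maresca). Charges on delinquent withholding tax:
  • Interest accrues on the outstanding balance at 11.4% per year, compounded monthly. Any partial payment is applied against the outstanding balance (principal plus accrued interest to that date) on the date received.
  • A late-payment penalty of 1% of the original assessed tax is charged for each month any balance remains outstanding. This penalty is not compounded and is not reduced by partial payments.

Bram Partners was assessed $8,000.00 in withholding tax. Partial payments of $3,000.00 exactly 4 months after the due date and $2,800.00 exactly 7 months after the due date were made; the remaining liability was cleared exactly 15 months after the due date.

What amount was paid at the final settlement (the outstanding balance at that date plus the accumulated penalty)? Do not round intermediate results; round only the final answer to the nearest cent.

Monthly rate = 11.4% ÷ 12 = 0.95%
Balance at month 4: $8,000.0000 × (1 + 0.0095)^4 = $8,308.3595…
After $3,000.00 payment: $8,308.3595… − $3,000.00 = $5,308.3595…
Balance at month 7: $5,308.3595… × (1 + 0.0095)^3 = $5,461.0895…
After $2,800.00 payment: $5,461.0895… − $2,800.00 = $2,661.0895…
Balance at month 15: $2,661.0895… × (1 + 0.0095)^8 = $2,870.1862…
Penalty: 15 × 1% × $8,000.00 = $1,200.00
Final settlement = outstanding balance + penalty = $2,870.1862… + $1,200.00 = $4,070.19

$4,070.19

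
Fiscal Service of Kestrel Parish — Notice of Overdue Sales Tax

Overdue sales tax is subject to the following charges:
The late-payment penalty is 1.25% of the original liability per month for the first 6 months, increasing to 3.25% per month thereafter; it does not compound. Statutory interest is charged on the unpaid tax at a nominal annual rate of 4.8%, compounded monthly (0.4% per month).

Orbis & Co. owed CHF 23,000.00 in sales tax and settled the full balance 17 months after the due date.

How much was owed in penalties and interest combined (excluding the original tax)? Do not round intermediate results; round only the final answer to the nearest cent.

Penalty, months 1–6: 6 × 1.25% × CHF 23,000.00 = CHF 1,725.00
Penalty, months 7–17: 11 × 3.25% × CHF 23,000.00 = CHF 8,222.50
Interest: CHF 23,000.00 × ((1 + 0.004)^17 − 1) = CHF 23,000.00 × 0.0702201… = CHF 1,615.0631…
Penalties + interest = CHF 9,947.5000 + CHF 1,615.0631… = CHF 11,562.56

CHF 11,562.56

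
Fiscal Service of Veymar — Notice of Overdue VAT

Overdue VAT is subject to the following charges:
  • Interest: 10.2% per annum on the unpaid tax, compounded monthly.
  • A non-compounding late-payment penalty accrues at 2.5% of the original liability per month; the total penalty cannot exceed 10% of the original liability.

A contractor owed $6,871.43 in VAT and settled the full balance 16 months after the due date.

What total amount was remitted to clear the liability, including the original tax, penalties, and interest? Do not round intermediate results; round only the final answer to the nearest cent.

Penalty (uncapped): 16 × 2.5% × $6,871.43 = $2,748.57…; cap = 10% × $6,871.43 = $687.14… → penalty = $687.14…
Interest (10.2%/yr ÷ 12 = 0.85%/month): $6,871.43 × ((1 + 0.0085)^16 − 1) = $996.5196…
Total = $6,871.43 + $687.1430 + $996.5196… = $8,555.09

$8,555.09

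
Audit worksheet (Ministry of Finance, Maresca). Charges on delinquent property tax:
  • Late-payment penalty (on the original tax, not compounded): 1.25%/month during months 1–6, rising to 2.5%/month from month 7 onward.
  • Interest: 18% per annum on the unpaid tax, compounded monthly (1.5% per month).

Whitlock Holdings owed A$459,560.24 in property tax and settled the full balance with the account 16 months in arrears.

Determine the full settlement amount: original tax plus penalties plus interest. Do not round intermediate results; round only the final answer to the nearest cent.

Penalty, months 1–6: 6 × 1.25% × A$459,560.24 = A$34,467.02…
Penalty, months 7–16: 10 × 2.5% × A$459,560.24 = A$114,890.06
Interest: A$459,560.24 × ((1 + 0.015)^16 − 1) = A$459,560.24 × 0.2689855… = A$123,615.0628…
Total = A$459,560.24 + A$149,357.0780 + A$123,615.0628… = A$732,532.38

A$732,532.38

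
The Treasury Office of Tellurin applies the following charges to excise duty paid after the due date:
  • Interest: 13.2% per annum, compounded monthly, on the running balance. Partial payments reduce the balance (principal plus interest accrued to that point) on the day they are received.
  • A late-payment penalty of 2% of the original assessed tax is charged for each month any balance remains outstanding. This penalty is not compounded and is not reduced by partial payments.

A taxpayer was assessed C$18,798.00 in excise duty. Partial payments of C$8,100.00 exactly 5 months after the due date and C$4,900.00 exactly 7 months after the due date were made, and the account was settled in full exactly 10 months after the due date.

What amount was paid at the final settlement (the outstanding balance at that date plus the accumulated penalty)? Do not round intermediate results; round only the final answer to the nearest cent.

Monthly rate = 13.2% ÷ 12 = 1.1%
Balance at month 5: C$18,798.0000 × (1 + 0.011)^5 = C$19,854.8872…
After C$8,100.00 payment: C$19,854.8872… − C$8,100.00 = C$11,754.8872…
Balance at month 7: C$11,754.8872… × (1 + 0.011)^2 = C$12,014.9170…
After C$4,900.00 payment: C$12,014.9170… − C$4,900.00 = C$7,114.9170…
Balance at month 10: C$7,114.9170… × (1 + 0.011)^3 = C$7,352.3015…
Penalty: 10 × 2% × C$18,798.00 = C$3,759.60
Final settlement = outstanding balance + penalty = C$7,352.3015… + C$3,759.60 = C$11,111.90

C$11,111.90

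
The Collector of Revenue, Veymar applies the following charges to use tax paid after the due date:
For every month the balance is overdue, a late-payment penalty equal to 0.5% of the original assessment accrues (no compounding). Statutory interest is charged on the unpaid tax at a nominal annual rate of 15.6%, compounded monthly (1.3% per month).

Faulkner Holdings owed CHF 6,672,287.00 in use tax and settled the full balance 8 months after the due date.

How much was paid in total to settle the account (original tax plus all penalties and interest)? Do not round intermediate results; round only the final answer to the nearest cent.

Late-payment penalty = 0.5% × CHF 6,672,287.00 × 8 mo = CHF 266,891.48
Interest: CHF 6,672,287.00 × ((1 + 0.013)^8 − 1) = CHF 6,672,287.00 × 0.1088571… = CHF 726,325.4942…
Total = CHF 6,672,287.00 + CHF 266,891.4800 + CHF 726,325.4942… = CHF 7,665,503.97

CHF 7,665,503.97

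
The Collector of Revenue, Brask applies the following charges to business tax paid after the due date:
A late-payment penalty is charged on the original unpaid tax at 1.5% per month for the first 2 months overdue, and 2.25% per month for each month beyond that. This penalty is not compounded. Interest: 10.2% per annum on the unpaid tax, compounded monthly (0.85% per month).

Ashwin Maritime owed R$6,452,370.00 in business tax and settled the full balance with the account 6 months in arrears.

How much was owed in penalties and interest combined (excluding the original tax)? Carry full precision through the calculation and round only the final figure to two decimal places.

R$1,110,427.78

Penalty, months 1–2: 2 × 1.5% × R$6,452,370.00 = R$193,571.10
Penalty, months 3–6: 4 × 2.25% × R$6,452,370.00 = R$580,713.30
Interest: R$6,452,370.00 × ((1 + 0.0085)^6 − 1) = R$6,452,370.00 × 0.0520961… = R$336,143.3842…
Penalties + interest = R$774,284.4000 + R$336,143.3842… = R$1,110,427.78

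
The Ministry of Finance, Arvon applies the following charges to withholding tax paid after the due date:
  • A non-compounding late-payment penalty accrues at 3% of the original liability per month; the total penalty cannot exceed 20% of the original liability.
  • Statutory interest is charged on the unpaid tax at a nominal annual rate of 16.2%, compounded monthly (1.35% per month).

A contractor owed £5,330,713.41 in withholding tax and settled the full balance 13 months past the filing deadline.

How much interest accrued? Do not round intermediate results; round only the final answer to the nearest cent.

£1,015,199.74

Interest: £5,330,713.41 × ((1 + 0.0135)^13 − 1) = £5,330,713.41 × 0.1904435… = £1,015,199.7387…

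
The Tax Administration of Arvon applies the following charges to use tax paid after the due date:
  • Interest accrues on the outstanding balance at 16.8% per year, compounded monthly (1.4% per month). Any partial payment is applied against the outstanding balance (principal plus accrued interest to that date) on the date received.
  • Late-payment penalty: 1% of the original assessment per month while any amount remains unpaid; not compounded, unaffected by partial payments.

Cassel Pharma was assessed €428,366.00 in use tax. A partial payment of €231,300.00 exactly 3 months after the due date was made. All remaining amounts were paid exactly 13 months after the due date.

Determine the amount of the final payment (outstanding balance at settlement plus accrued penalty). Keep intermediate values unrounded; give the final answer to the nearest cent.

€303,113.17

Balance at month 3: €428,366.0000 × (1 + 0.014)^3 = €446,610.4266…
After €231,300.00 payment: €446,610.4266… − €231,300.00 = €215,310.4266…
Balance at month 13: €215,310.4266… × (1 + 0.014)^10 = €247,425.5883…
Penalty: 13 × 1% × €428,366.00 = €55,687.58
Final settlement = outstanding balance + penalty = €247,425.5883… + €55,687.58 = €303,113.17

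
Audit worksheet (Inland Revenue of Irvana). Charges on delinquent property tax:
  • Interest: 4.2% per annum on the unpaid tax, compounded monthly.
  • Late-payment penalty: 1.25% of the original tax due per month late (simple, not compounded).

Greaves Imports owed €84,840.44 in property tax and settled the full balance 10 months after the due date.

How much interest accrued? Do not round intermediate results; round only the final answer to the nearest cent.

Interest (4.2%/yr ÷ 12 = 0.35%/month): €84,840.44 × ((1 + 0.0035)^10 − 1) = €3,016.6229…

€3,016.62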